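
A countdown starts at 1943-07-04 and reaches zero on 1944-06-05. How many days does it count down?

337

Jul 4, 1943 → Aug 4, 1943: 31 days (July has 31).
Aug 4, 1943 → Sep 4, 1943: 31 days (August has 31).
Sep 4, 1943 → Oct 4, 1943: 30 days (September has 30).
Oct 4, 1943 → Nov 4, 1943: 31 days (October has 31).
Nov 4, 1943 → Dec 4, 1943: 30 days (November has 30).
Dec 4, 1943 → Jan 4, 1944: 31 days (December has 31).
Jan 4, 1944 → Feb 4, 1944: 31 days (January has 31).
Feb 4, 1944 → Mar 4, 1944: 29 days (February has 29).
Mar 4, 1944 → Apr 4, 1944: 31 days (March has 31).
Apr 4, 1944 → May 4, 1944: 30 days (April has 30).
May 4, 1944 → Jun 4, 1944: 31 days (May has 31).
Jun 4, 1944 → Jun 5, 1944: 1 days.
Total: 337 days.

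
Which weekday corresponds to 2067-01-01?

Doomsday rule: the anchor day for the 2000s is Tuesday. For year 67: 67÷12 = 5 r 7, and 7÷4 = 1, so 5+7+1 = 13.
Tuesday + 13 ≡ Monday — that's 2067's doomsday.
In January the doomsday date is Jan 3 (2067 is not a leap year).
Jan 1 is 2 days before Jan 3; 2 mod 7 = 2, so Monday − 2 = Saturday.

Saturday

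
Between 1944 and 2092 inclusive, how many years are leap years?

Multiples of 4 in [1944,2092]: 38.
Of those, multiples of 100: 1 (not leap unless ÷400).
Multiples of 400: 1.
Leap years = 38 − 1 + 1 = 38.

38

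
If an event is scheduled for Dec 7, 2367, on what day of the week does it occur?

Thursday

Doomsday rule: the anchor day for the 2300s is Wednesday. For year 67: 67÷12 = 5 r 7, and 7÷4 = 1, so 5+7+1 = 13.
Wednesday + 13 ≡ Tuesday — that's 2367's doomsday.
In December the doomsday date is Dec 12.
Dec 7 is 5 days before Dec 12; 5 mod 7 = 5, so Tuesday − 5 = Thursday.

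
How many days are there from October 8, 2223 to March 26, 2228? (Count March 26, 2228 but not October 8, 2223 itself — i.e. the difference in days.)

Oct 8, 2223 → Oct 8, 2224: 366 days (Feb 29, 2224 is in that span).
Oct 8, 2224 → Oct 8, 2225: 365 days.
Oct 8, 2225 → Oct 8, 2226: 365 days.
Oct 8, 2226 → Oct 8, 2227: 365 days.
Oct 8, 2227 → Nov 8, 2227: 31 days (October has 31).
Nov 8, 2227 → Dec 8, 2227: 30 days (November has 30).
Dec 8, 2227 → Jan 8, 2228: 31 days (December has 31).
Jan 8, 2228 → Feb 8, 2228: 31 days (January has 31).
Feb 8, 2228 → Mar 8, 2228: 29 days (February has 29).
Mar 8, 2228 → Mar 26, 2228: 18 days.
Total: 1631 days.

1631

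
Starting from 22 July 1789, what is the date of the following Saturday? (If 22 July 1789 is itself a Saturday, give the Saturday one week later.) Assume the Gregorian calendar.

July 25, 1789

Jul 22, 1789 is a Wednesday.
From Wednesday to the next Saturday is 3 days.
Jul 22, 1789 + 3 = Jul 25, 1789.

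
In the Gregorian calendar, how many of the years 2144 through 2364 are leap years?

54

Multiples of 4 in [2144,2364]: 56.
Of those, multiples of 100: 2 (not leap unless ÷400).
Multiples of 400: 0.
Leap years = 56 − 2 + 0 = 54.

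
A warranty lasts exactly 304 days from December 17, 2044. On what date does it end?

October 17, 2045

Dec has 31 days: +15 → Jan 1, 2045 (289 left).
Jan has 31 days: +31 → Feb 1, 2045 (258 left).
Feb has 28 days: +28 → Mar 1, 2045 (230 left).
Mar has 31 days: +31 → Apr 1, 2045 (199 left).
Apr has 30 days: +30 → May 1, 2045 (169 left).
May has 31 days: +31 → Jun 1, 2045 (138 left).
Jun has 30 days: +30 → Jul 1, 2045 (108 left).
Jul has 31 days: +31 → Aug 1, 2045 (77 left).
Aug has 31 days: +31 → Sep 1, 2045 (46 left).
Sep has 30 days: +30 → Oct 1, 2045 (16 left).
+16 → Oct 17, 2045.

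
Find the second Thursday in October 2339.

October 1, 2339 is a Sunday.
The first Thursday is therefore October 5 (4 days later).
The second Thursday is 5 + 1×7 = October 12.

October 12, 2339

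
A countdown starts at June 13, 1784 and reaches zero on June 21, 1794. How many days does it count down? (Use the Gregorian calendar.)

3660

Jun 13, 1784 → Jun 13, 1785: 365 days.
Jun 13, 1785 → Jun 13, 1786: 365 days.
Jun 13, 1786 → Jun 13, 1787: 365 days.
Jun 13, 1787 → Jun 13, 1788: 366 days (Feb 29, 1788 is in that span).
Jun 13, 1788 → Jun 13, 1789: 365 days.
Jun 13, 1789 → Jun 13, 1790: 365 days.
Jun 13, 1790 → Jun 13, 1791: 365 days.
Jun 13, 1791 → Jun 13, 1792: 366 days (Feb 29, 1792 is in that span).
Jun 13, 1792 → Jun 13, 1793: 365 days.
Jun 13, 1793 → Jul 13, 1793: 30 days (June has 30).
Jul 13, 1793 → Aug 13, 1793: 31 days (July has 31).
Aug 13, 1793 → Sep 13, 1793: 31 days (August has 31).
Sep 13, 1793 → Oct 13, 1793: 30 days (September has 30).
Oct 13, 1793 → Nov 13, 1793: 31 days (October has 31).
Nov 13, 1793 → Dec 13, 1793: 30 days (November has 30).
Dec 13, 1793 → Jan 13, 1794: 31 days (December has 31).
Jan 13, 1794 → Feb 13, 1794: 31 days (January has 31).
Feb 13, 1794 → Mar 13, 1794: 28 days (February has 28).
Mar 13, 1794 → Apr 13, 1794: 31 days (March has 31).
Apr 13, 1794 → May 13, 1794: 30 days (April has 30).
May 13, 1794 → Jun 13, 1794: 31 days (May has 31).
Jun 13, 1794 → Jun 21, 1794: 8 days.
Total: 3660 days.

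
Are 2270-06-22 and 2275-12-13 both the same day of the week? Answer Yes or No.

No

From Jun 22, 2270 to Dec 13, 2275 is 2000 days.
2000 mod 7 = 5, so they are different weekdays.
(Jun 22, 2270 is a Wednesday; Dec 13, 2275 is a Monday.)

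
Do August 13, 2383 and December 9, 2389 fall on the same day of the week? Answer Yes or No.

From Aug 13, 2383 to Dec 9, 2389 is 2310 days.
2310 mod 7 = 0, so they are the same weekday.
(Aug 13, 2383 is a Saturday; Dec 9, 2389 is a Saturday.)

Yes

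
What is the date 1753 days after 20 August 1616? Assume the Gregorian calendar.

June 8, 1621

+365 (one year) → Aug 20, 1617 (1388 left).
+365 (one year) → Aug 20, 1618 (1023 left).
+365 (one year) → Aug 20, 1619 (658 left).
+366 (one year; includes Feb 29, 1620) → Aug 20, 1620 (292 left).
Aug has 31 days: +12 → Sep 1, 1620 (280 left).
Sep has 30 days: +30 → Oct 1, 1620 (250 left).
Oct has 31 days: +31 → Nov 1, 1620 (219 left).
Nov has 30 days: +30 → Dec 1, 1620 (189 left).
Dec has 31 days: +31 → Jan 1, 1621 (158 left).
Jan has 31 days: +31 → Feb 1, 1621 (127 left).
Feb has 28 days: +28 → Mar 1, 1621 (99 left).
Mar has 31 days: +31 → Apr 1, 1621 (68 left).
Apr has 30 days: +30 → May 1, 1621 (38 left).
May has 31 days: +31 → Jun 1, 1621 (7 left).
+7 → Jun 8, 1621.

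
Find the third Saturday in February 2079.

February 1, 2079 is a Wednesday.
The first Saturday is therefore February 4 (3 days later).
The third Saturday is 4 + 2×7 = February 18.

February 18, 2079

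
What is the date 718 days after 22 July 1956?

July 10, 1958

+365 (one year) → Jul 22, 1957 (353 left).
Jul has 31 days: +10 → Aug 1, 1957 (343 left).
Aug has 31 days: +31 → Sep 1, 1957 (312 left).
Sep has 30 days: +30 → Oct 1, 1957 (282 left).
Oct has 31 days: +31 → Nov 1, 1957 (251 left).
Nov has 30 days: +30 → Dec 1, 1957 (221 left).
Dec has 31 days: +31 → Jan 1, 1958 (190 left).
Jan has 31 days: +31 → Feb 1, 1958 (159 left).
Feb has 28 days: +28 → Mar 1, 1958 (131 left).
Mar has 31 days: +31 → Apr 1, 1958 (100 left).
Apr has 30 days: +30 → May 1, 1958 (70 left).
May has 31 days: +31 → Jun 1, 1958 (39 left).
Jun has 30 days: +30 → Jul 1, 1958 (9 left).
+9 → Jul 10, 1958.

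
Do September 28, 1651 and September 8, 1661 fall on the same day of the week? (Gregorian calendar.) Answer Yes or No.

Yes

From Sep 28, 1651 to Sep 8, 1661 is 3633 days.
3633 mod 7 = 0, so they are the same weekday.
(Sep 28, 1651 is a Thursday; Sep 8, 1661 is a Thursday.)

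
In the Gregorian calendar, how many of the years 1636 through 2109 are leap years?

Multiples of 4 in [1636,2109]: 119.
Of those, multiples of 100: 5 (not leap unless ÷400).
Multiples of 400: 1.
Leap years = 119 − 5 + 1 = 115.

115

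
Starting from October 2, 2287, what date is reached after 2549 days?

+366 (one year; includes Feb 29, 2288) → Oct 2, 2288 (2183 left).
+365 (one year) → Oct 2, 2289 (1818 left).
+365 (one year) → Oct 2, 2290 (1453 left).
+365 (one year) → Oct 2, 2291 (1088 left).
+366 (one year; includes Feb 29, 2292) → Oct 2, 2292 (722 left).
+365 (one year) → Oct 2, 2293 (357 left).
Oct has 31 days: +30 → Nov 1, 2293 (327 left).
Nov has 30 days: +30 → Dec 1, 2293 (297 left).
Dec has 31 days: +31 → Jan 1, 2294 (266 left).
Jan has 31 days: +31 → Feb 1, 2294 (235 left).
Feb has 28 days: +28 → Mar 1, 2294 (207 left).
Mar has 31 days: +31 → Apr 1, 2294 (176 left).
Apr has 30 days: +30 → May 1, 2294 (146 left).
May has 31 days: +31 → Jun 1, 2294 (115 left).
Jun has 30 days: +30 → Jul 1, 2294 (85 left).
Jul has 31 days: +31 → Aug 1, 2294 (54 left).
Aug has 31 days: +31 → Sep 1, 2294 (23 left).
+23 → Sep 24, 2294.

September 24, 2294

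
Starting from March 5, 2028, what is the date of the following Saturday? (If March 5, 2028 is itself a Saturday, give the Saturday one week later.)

March 11, 2028

Mar 5, 2028 is a Sunday.
From Sunday to the next Saturday is 6 days.
Mar 5, 2028 + 6 = Mar 11, 2028.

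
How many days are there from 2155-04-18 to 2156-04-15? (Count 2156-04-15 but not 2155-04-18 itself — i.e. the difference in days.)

363

Apr 18, 2155 → May 18, 2155: 30 days (April has 30).
May 18, 2155 → Jun 18, 2155: 31 days (May has 31).
Jun 18, 2155 → Jul 18, 2155: 30 days (June has 30).
Jul 18, 2155 → Aug 18, 2155: 31 days (July has 31).
Aug 18, 2155 → Sep 18, 2155: 31 days (August has 31).
Sep 18, 2155 → Oct 18, 2155: 30 days (September has 30).
Oct 18, 2155 → Nov 18, 2155: 31 days (October has 31).
Nov 18, 2155 → Dec 18, 2155: 30 days (November has 30).
Dec 18, 2155 → Jan 18, 2156: 31 days (December has 31).
Jan 18, 2156 → Feb 18, 2156: 31 days (January has 31).
Feb 18, 2156 → Mar 18, 2156: 29 days (February has 29).
Mar 18, 2156 → Apr 15, 2156: 28 days.
Total: 363 days.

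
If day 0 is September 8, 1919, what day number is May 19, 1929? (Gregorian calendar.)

3541

Sep 8, 1919 → Sep 8, 1920: 366 days (Feb 29, 1920 is in that span).
Sep 8, 1920 → Sep 8, 1921: 365 days.
Sep 8, 1921 → Sep 8, 1922: 365 days.
Sep 8, 1922 → Sep 8, 1923: 365 days.
Sep 8, 1923 → Sep 8, 1924: 366 days (Feb 29, 1924 is in that span).
Sep 8, 1924 → Sep 8, 1925: 365 days.
Sep 8, 1925 → Sep 8, 1926: 365 days.
Sep 8, 1926 → Sep 8, 1927: 365 days.
Sep 8, 1927 → Sep 8, 1928: 366 days (Feb 29, 1928 is in that span).
Sep 8, 1928 → Oct 8, 1928: 30 days (September has 30).
Oct 8, 1928 → Nov 8, 1928: 31 days (October has 31).
Nov 8, 1928 → Dec 8, 1928: 30 days (November has 30).
Dec 8, 1928 → Jan 8, 1929: 31 days (December has 31).
Jan 8, 1929 → Feb 8, 1929: 31 days (January has 31).
Feb 8, 1929 → Mar 8, 1929: 28 days (February has 28).
Mar 8, 1929 → Apr 8, 1929: 31 days (March has 31).
Apr 8, 1929 → May 8, 1929: 30 days (April has 30).
May 8, 1929 → May 19, 1929: 11 days.
Total: 3541 days.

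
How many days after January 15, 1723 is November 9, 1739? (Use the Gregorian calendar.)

6142

Jan 15, 1723 → Jan 15, 1724: 365 days.
Jan 15, 1724 → Jan 15, 1725: 366 days (Feb 29, 1724 is in that span).
Jan 15, 1725 → Jan 15, 1726: 365 days.
Jan 15, 1726 → Jan 15, 1727: 365 days.
Jan 15, 1727 → Jan 15, 1728: 365 days.
Jan 15, 1728 → Jan 15, 1729: 366 days (Feb 29, 1728 is in that span).
Jan 15, 1729 → Jan 15, 1730: 365 days.
Jan 15, 1730 → Jan 15, 1731: 365 days.
Jan 15, 1731 → Jan 15, 1732: 365 days.
Jan 15, 1732 → Jan 15, 1733: 366 days (Feb 29, 1732 is in that span).
Jan 15, 1733 → Jan 15, 1734: 365 days.
Jan 15, 1734 → Jan 15, 1735: 365 days.
Jan 15, 1735 → Jan 15, 1736: 365 days.
Jan 15, 1736 → Jan 15, 1737: 366 days (Feb 29, 1736 is in that span).
Jan 15, 1737 → Jan 15, 1738: 365 days.
Jan 15, 1738 → Jan 15, 1739: 365 days.
Jan 15, 1739 → Feb 15, 1739: 31 days (January has 31).
Feb 15, 1739 → Mar 15, 1739: 28 days (February has 28).
Mar 15, 1739 → Apr 15, 1739: 31 days (March has 31).
Apr 15, 1739 → May 15, 1739: 30 days (April has 30).
May 15, 1739 → Jun 15, 1739: 31 days (May has 31).
Jun 15, 1739 → Jul 15, 1739: 30 days (June has 30).
Jul 15, 1739 → Aug 15, 1739: 31 days (July has 31).
Aug 15, 1739 → Sep 15, 1739: 31 days (August has 31).
Sep 15, 1739 → Oct 15, 1739: 30 days (September has 30).
Oct 15, 1739 → Nov 9, 1739: 25 days.
Total: 6142 days.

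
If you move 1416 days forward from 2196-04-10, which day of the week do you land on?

First find the weekday of Apr 10, 2196. Doomsday rule: the anchor day for the 2100s is Sunday. For year 96: 96÷12 = 8 r 0, and 0÷4 = 0, so 8+0+0 = 8.
Sunday + 8 ≡ Monday — that's 2196's doomsday.
In April the doomsday date is Apr 4.
Apr 10 is 6 days after Apr 4; 6 mod 7 = 6, so Monday + 6 = Sunday.
1416 mod 7 = 2, so 1416 days after a Sunday is Sunday + 2 = Tuesday.

Tuesday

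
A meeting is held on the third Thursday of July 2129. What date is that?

July 1, 2129 is a Friday.
The first Thursday is therefore July 7 (6 days later).
The third Thursday is 7 + 2×7 = July 21.

July 21, 2129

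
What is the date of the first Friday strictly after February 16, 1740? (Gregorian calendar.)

Feb 16, 1740 is a Tuesday.
From Tuesday to the next Friday is 3 days.
Feb 16, 1740 + 3 = Feb 19, 1740.

February 19, 1740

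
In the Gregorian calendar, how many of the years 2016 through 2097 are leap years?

Multiples of 4 in [2016,2097]: 21.
Of those, multiples of 100: 0 (not leap unless ÷400).
Multiples of 400: 0.
Leap years = 21 − 0 + 0 = 21.

21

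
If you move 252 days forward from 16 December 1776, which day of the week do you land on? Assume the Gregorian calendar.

Monday

Dec 16, 1776 is a Monday.
252 mod 7 = 0, so 252 days after a Monday is Monday + 0 = Monday.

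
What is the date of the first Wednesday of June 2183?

June 1, 2183 is a Sunday.
The first Wednesday is therefore June 4 (3 days later).

June 4, 2183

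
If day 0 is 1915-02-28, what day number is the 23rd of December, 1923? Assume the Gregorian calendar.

3220

Feb 28, 1915 → Feb 28, 1916: 365 days.
Feb 28, 1916 → Feb 28, 1917: 366 days (Feb 29, 1916 is in that span).
Feb 28, 1917 → Feb 28, 1918: 365 days.
Feb 28, 1918 → Feb 28, 1919: 365 days.
Feb 28, 1919 → Feb 28, 1920: 365 days.
Feb 28, 1920 → Feb 28, 1921: 366 days (Feb 29, 1920 is in that span).
Feb 28, 1921 → Feb 28, 1922: 365 days.
Feb 28, 1922 → Feb 28, 1923: 365 days.
Feb 28, 1923 → Mar 28, 1923: 28 days (February has 28).
Mar 28, 1923 → Apr 28, 1923: 31 days (March has 31).
Apr 28, 1923 → May 28, 1923: 30 days (April has 30).
May 28, 1923 → Jun 28, 1923: 31 days (May has 31).
Jun 28, 1923 → Jul 28, 1923: 30 days (June has 30).
Jul 28, 1923 → Aug 28, 1923: 31 days (July has 31).
Aug 28, 1923 → Sep 28, 1923: 31 days (August has 31).
Sep 28, 1923 → Oct 28, 1923: 30 days (September has 30).
Oct 28, 1923 → Nov 28, 1923: 31 days (October has 31).
Nov 28, 1923 → Dec 23, 1923: 25 days.
Total: 3220 days.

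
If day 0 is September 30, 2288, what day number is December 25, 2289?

Sep 30, 2288 → Sep 30, 2289: 365 days.
Sep 30, 2289 → Oct 30, 2289: 30 days (September has 30).
Oct 30, 2289 → Nov 30, 2289: 31 days (October has 31).
Nov 30, 2289 → Dec 25, 2289: 25 days.
Total: 451 days.

451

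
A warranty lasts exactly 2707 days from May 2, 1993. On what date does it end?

+365 (one year) → May 2, 1994 (2342 left).
+365 (one year) → May 2, 1995 (1977 left).
+366 (one year; includes Feb 29, 1996) → May 2, 1996 (1611 left).
+365 (one year) → May 2, 1997 (1246 left).
+365 (one year) → May 2, 1998 (881 left).
+365 (one year) → May 2, 1999 (516 left).
+366 (one year; includes Feb 29, 2000) → May 2, 2000 (150 left).
May has 31 days: +30 → Jun 1, 2000 (120 left).
Jun has 30 days: +30 → Jul 1, 2000 (90 left).
Jul has 31 days: +31 → Aug 1, 2000 (59 left).
Aug has 31 days: +31 → Sep 1, 2000 (28 left).
+28 → Sep 29, 2000.

September 29, 2000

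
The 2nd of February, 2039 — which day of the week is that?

Wednesday

Doomsday rule: the anchor day for the 2000s is Tuesday. For year 39: 39÷12 = 3 r 3, and 3÷4 = 0, so 3+3+0 = 6.
Tuesday + 6 ≡ Monday — that's 2039's doomsday.
In February the doomsday date is Feb 28 (2039 is not a leap year).
Feb 2 is 26 days before Feb 28; 26 mod 7 = 5, so Monday − 5 = Wednesday.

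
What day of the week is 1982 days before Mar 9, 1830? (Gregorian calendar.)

First find the weekday of Mar 9, 1830. Doomsday rule: the anchor day for the 1800s is Friday. For year 30: 30÷12 = 2 r 6, and 6÷4 = 1, so 2+6+1 = 9.
Friday + 9 ≡ Sunday — that's 1830's doomsday.
In March the doomsday date is Mar 14.
Mar 9 is 5 days before Mar 14; 5 mod 7 = 5, so Sunday − 5 = Tuesday.
1982 mod 7 = 1, so 1982 days before a Tuesday is Tuesday − 1 = Monday.

Monday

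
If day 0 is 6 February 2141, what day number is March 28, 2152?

Feb 6, 2141 → Feb 6, 2142: 365 days.
Feb 6, 2142 → Feb 6, 2143: 365 days.
Feb 6, 2143 → Feb 6, 2144: 365 days.
Feb 6, 2144 → Feb 6, 2145: 366 days (Feb 29, 2144 is in that span).
Feb 6, 2145 → Feb 6, 2146: 365 days.
Feb 6, 2146 → Feb 6, 2147: 365 days.
Feb 6, 2147 → Feb 6, 2148: 365 days.
Feb 6, 2148 → Feb 6, 2149: 366 days (Feb 29, 2148 is in that span).
Feb 6, 2149 → Feb 6, 2150: 365 days.
Feb 6, 2150 → Feb 6, 2151: 365 days.
Feb 6, 2151 → Feb 6, 2152: 365 days.
Feb 6, 2152 → Mar 6, 2152: 29 days (February has 29).
Mar 6, 2152 → Mar 28, 2152: 22 days.
Total: 4068 days.

4068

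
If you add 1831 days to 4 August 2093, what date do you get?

August 9, 2098

+365 (one year) → Aug 4, 2094 (1466 left).
+365 (one year) → Aug 4, 2095 (1101 left).
+366 (one year; includes Feb 29, 2096) → Aug 4, 2096 (735 left).
+365 (one year) → Aug 4, 2097 (370 left).
Aug has 31 days: +28 → Sep 1, 2097 (342 left).
Sep has 30 days: +30 → Oct 1, 2097 (312 left).
Oct has 31 days: +31 → Nov 1, 2097 (281 left).
Nov has 30 days: +30 → Dec 1, 2097 (251 left).
Dec has 31 days: +31 → Jan 1, 2098 (220 left).
Jan has 31 days: +31 → Feb 1, 2098 (189 left).
Feb has 28 days: +28 → Mar 1, 2098 (161 left).
Mar has 31 days: +31 → Apr 1, 2098 (130 left).
Apr has 30 days: +30 → May 1, 2098 (100 left).
May has 31 days: +31 → Jun 1, 2098 (69 left).
Jun has 30 days: +30 → Jul 1, 2098 (39 left).
Jul has 31 days: +31 → Aug 1, 2098 (8 left).
+8 → Aug 9, 2098.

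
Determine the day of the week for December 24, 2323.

Doomsday rule: the anchor day for the 2300s is Wednesday. For year 23: 23÷12 = 1 r 11, and 11÷4 = 2, so 1+11+2 = 14.
Wednesday + 14 ≡ Wednesday — that's 2323's doomsday.
In December the doomsday date is Dec 12.
Dec 24 is 12 days after Dec 12; 12 mod 7 = 5, so Wednesday + 5 = Monday.

Monday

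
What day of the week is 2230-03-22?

Doomsday rule: the anchor day for the 2200s is Friday. For year 30: 30÷12 = 2 r 6, and 6÷4 = 1, so 2+6+1 = 9.
Friday + 9 ≡ Sunday — that's 2230's doomsday.
In March the doomsday date is Mar 14.
Mar 22 is 8 days after Mar 14; 8 mod 7 = 1, so Sunday + 1 = Monday.

Monday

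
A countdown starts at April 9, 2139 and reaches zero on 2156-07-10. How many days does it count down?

6302

Apr 9, 2139 → Apr 9, 2140: 366 days (Feb 29, 2140 is in that span).
Apr 9, 2140 → Apr 9, 2141: 365 days.
Apr 9, 2141 → Apr 9, 2142: 365 days.
Apr 9, 2142 → Apr 9, 2143: 365 days.
Apr 9, 2143 → Apr 9, 2144: 366 days (Feb 29, 2144 is in that span).
Apr 9, 2144 → Apr 9, 2145: 365 days.
Apr 9, 2145 → Apr 9, 2146: 365 days.
Apr 9, 2146 → Apr 9, 2147: 365 days.
Apr 9, 2147 → Apr 9, 2148: 366 days (Feb 29, 2148 is in that span).
Apr 9, 2148 → Apr 9, 2149: 365 days.
Apr 9, 2149 → Apr 9, 2150: 365 days.
Apr 9, 2150 → Apr 9, 2151: 365 days.
Apr 9, 2151 → Apr 9, 2152: 366 days (Feb 29, 2152 is in that span).
Apr 9, 2152 → Apr 9, 2153: 365 days.
Apr 9, 2153 → Apr 9, 2154: 365 days.
Apr 9, 2154 → Apr 9, 2155: 365 days.
Apr 9, 2155 → Apr 9, 2156: 366 days (Feb 29, 2156 is in that span).
Apr 9, 2156 → May 9, 2156: 30 days (April has 30).
May 9, 2156 → Jun 9, 2156: 31 days (May has 31).
Jun 9, 2156 → Jul 9, 2156: 30 days (June has 30).
Jul 9, 2156 → Jul 10, 2156: 1 days.
Total: 6302 days.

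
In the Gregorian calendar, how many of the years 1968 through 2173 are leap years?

51

Multiples of 4 in [1968,2173]: 52.
Of those, multiples of 100: 2 (not leap unless ÷400).
Multiples of 400: 1.
Leap years = 52 − 2 + 1 = 51.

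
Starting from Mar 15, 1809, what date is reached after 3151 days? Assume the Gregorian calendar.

+365 (one year) → Mar 15, 1810 (2786 left).
+365 (one year) → Mar 15, 1811 (2421 left).
+366 (one year; includes Feb 29, 1812) → Mar 15, 1812 (2055 left).
+365 (one year) → Mar 15, 1813 (1690 left).
+365 (one year) → Mar 15, 1814 (1325 left).
+365 (one year) → Mar 15, 1815 (960 left).
+366 (one year; includes Feb 29, 1816) → Mar 15, 1816 (594 left).
+365 (one year) → Mar 15, 1817 (229 left).
Mar has 31 days: +17 → Apr 1, 1817 (212 left).
Apr has 30 days: +30 → May 1, 1817 (182 left).
May has 31 days: +31 → Jun 1, 1817 (151 left).
Jun has 30 days: +30 → Jul 1, 1817 (121 left).
Jul has 31 days: +31 → Aug 1, 1817 (90 left).
Aug has 31 days: +31 → Sep 1, 1817 (59 left).
Sep has 30 days: +30 → Oct 1, 1817 (29 left).
+29 → Oct 30, 1817.

October 30, 1817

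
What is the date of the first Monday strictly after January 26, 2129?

Jan 26, 2129 is a Wednesday.
From Wednesday to the next Monday is 5 days.
Jan 26, 2129 + 5 = Jan 31, 2129.

January 31, 2129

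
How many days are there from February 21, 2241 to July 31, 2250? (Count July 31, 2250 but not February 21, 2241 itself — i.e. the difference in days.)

Feb 21, 2241 → Feb 21, 2242: 365 days.
Feb 21, 2242 → Feb 21, 2243: 365 days.
Feb 21, 2243 → Feb 21, 2244: 365 days.
Feb 21, 2244 → Feb 21, 2245: 366 days (Feb 29, 2244 is in that span).
Feb 21, 2245 → Feb 21, 2246: 365 days.
Feb 21, 2246 → Feb 21, 2247: 365 days.
Feb 21, 2247 → Feb 21, 2248: 365 days.
Feb 21, 2248 → Feb 21, 2249: 366 days (Feb 29, 2248 is in that span).
Feb 21, 2249 → Feb 21, 2250: 365 days.
Feb 21, 2250 → Mar 21, 2250: 28 days (February has 28).
Mar 21, 2250 → Apr 21, 2250: 31 days (March has 31).
Apr 21, 2250 → May 21, 2250: 30 days (April has 30).
May 21, 2250 → Jun 21, 2250: 31 days (May has 31).
Jun 21, 2250 → Jul 21, 2250: 30 days (June has 30).
Jul 21, 2250 → Jul 31, 2250: 10 days.
Total: 3447 days.

3447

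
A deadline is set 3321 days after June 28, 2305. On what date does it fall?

August 1, 2314

+365 (one year) → Jun 28, 2306 (2956 left).
+365 (one year) → Jun 28, 2307 (2591 left).
+366 (one year; includes Feb 29, 2308) → Jun 28, 2308 (2225 left).
+365 (one year) → Jun 28, 2309 (1860 left).
+365 (one year) → Jun 28, 2310 (1495 left).
+365 (one year) → Jun 28, 2311 (1130 left).
+366 (one year; includes Feb 29, 2312) → Jun 28, 2312 (764 left).
+365 (one year) → Jun 28, 2313 (399 left).
Jun has 30 days: +3 → Jul 1, 2313 (396 left).
Jul has 31 days: +31 → Aug 1, 2313 (365 left).
Aug has 31 days: +31 → Sep 1, 2313 (334 left).
Sep has 30 days: +30 → Oct 1, 2313 (304 left).
Oct has 31 days: +31 → Nov 1, 2313 (273 left).
Nov has 30 days: +30 → Dec 1, 2313 (243 left).
Dec has 31 days: +31 → Jan 1, 2314 (212 left).
Jan has 31 days: +31 → Feb 1, 2314 (181 left).
Feb has 28 days: +28 → Mar 1, 2314 (153 left).
Mar has 31 days: +31 → Apr 1, 2314 (122 left).
Apr has 30 days: +30 → May 1, 2314 (92 left).
May has 31 days: +31 → Jun 1, 2314 (61 left).
Jun has 30 days: +30 → Jul 1, 2314 (31 left).
Jul has 31 days: +31 → Aug 1, 2314 (0 left).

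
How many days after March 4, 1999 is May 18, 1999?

Mar 4, 1999 → Apr 4, 1999: 31 days (March has 31).
Apr 4, 1999 → May 4, 1999: 30 days (April has 30).
May 4, 1999 → May 18, 1999: 14 days.
Total: 75 days.

75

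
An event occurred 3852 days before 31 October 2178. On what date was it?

April 14, 2168

−365 (one year) → Oct 31, 2177 (3487 left).
−365 (one year) → Oct 31, 2176 (3122 left).
−366 (one year; includes Feb 29, 2176) → Oct 31, 2175 (2756 left).
−365 (one year) → Oct 31, 2174 (2391 left).
−365 (one year) → Oct 31, 2173 (2026 left).
−365 (one year) → Oct 31, 2172 (1661 left).
−366 (one year; includes Feb 29, 2172) → Oct 31, 2171 (1295 left).
−365 (one year) → Oct 31, 2170 (930 left).
−365 (one year) → Oct 31, 2169 (565 left).
−365 (one year) → Oct 31, 2168 (200 left).
−31 → Sep 30, 2168 (end of Sep, 30 days; 169 left).
−30 → Aug 31, 2168 (end of Aug, 31 days; 139 left).
−31 → Jul 31, 2168 (end of Jul, 31 days; 108 left).
−31 → Jun 30, 2168 (end of Jun, 30 days; 77 left).
−30 → May 31, 2168 (end of May, 31 days; 47 left).
−31 → Apr 30, 2168 (end of Apr, 30 days; 16 left).
−16 → Apr 14, 2168.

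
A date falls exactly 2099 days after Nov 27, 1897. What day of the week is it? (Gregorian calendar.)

Friday

First find the weekday of Nov 27, 1897. Doomsday rule: the anchor day for the 1800s is Friday. For year 97: 97÷12 = 8 r 1, and 1÷4 = 0, so 8+1+0 = 9.
Friday + 9 ≡ Sunday — that's 1897's doomsday.
In November the doomsday date is Nov 7.
Nov 27 is 20 days after Nov 7; 20 mod 7 = 6, so Sunday + 6 = Saturday.
2099 mod 7 = 6, so 2099 days after a Saturday is Saturday + 6 = Friday.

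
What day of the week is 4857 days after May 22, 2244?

First find the weekday of May 22, 2244. Doomsday rule: the anchor day for the 2200s is Friday. For year 44: 44÷12 = 3 r 8, and 8÷4 = 2, so 3+8+2 = 13.
Friday + 13 ≡ Thursday — that's 2244's doomsday.
In May the doomsday date is May 9.
May 22 is 13 days after May 9; 13 mod 7 = 6, so Thursday + 6 = Wednesday.
4857 mod 7 = 6, so 4857 days after a Wednesday is Wednesday + 6 = Tuesday.

Tuesday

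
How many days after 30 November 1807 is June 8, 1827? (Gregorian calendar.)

Nov 30, 1807 → Nov 30, 1808: 366 days (Feb 29, 1808 is in that span).
Nov 30, 1808 → Nov 30, 1809: 365 days.
Nov 30, 1809 → Nov 30, 1810: 365 days.
Nov 30, 1810 → Nov 30, 1811: 365 days.
Nov 30, 1811 → Nov 30, 1812: 366 days (Feb 29, 1812 is in that span).
Nov 30, 1812 → Nov 30, 1813: 365 days.
Nov 30, 1813 → Nov 30, 1814: 365 days.
Nov 30, 1814 → Nov 30, 1815: 365 days.
Nov 30, 1815 → Nov 30, 1816: 366 days (Feb 29, 1816 is in that span).
Nov 30, 1816 → Nov 30, 1817: 365 days.
Nov 30, 1817 → Nov 30, 1818: 365 days.
Nov 30, 1818 → Nov 30, 1819: 365 days.
Nov 30, 1819 → Nov 30, 1820: 366 days (Feb 29, 1820 is in that span).
Nov 30, 1820 → Nov 30, 1821: 365 days.
Nov 30, 1821 → Nov 30, 1822: 365 days.
Nov 30, 1822 → Nov 30, 1823: 365 days.
Nov 30, 1823 → Nov 30, 1824: 366 days (Feb 29, 1824 is in that span).
Nov 30, 1824 → Nov 30, 1825: 365 days.
Nov 30, 1825 → Nov 30, 1826: 365 days.
Nov 30, 1826 → Dec 30, 1826: 30 days (November has 30).
Dec 30, 1826 → Jan 30, 1827: 31 days (December has 31).
Jan 30, 1827 → Feb 28, 1827: 29 days (January has 31).
Feb 28, 1827 → Mar 28, 1827: 28 days (February has 28).
Mar 28, 1827 → Apr 28, 1827: 31 days (March has 31).
Apr 28, 1827 → May 28, 1827: 30 days (April has 30).
May 28, 1827 → Jun 8, 1827: 11 days.
Total: 7130 days.

7130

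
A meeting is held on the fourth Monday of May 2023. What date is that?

May 1, 2023 is a Monday.
The first Monday is therefore May 1 (same day).
The fourth Monday is 1 + 3×7 = May 22.

May 22, 2023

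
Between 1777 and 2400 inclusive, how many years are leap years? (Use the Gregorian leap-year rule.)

151

Multiples of 4 in [1777,2400]: 156.
Of those, multiples of 100: 7 (not leap unless ÷400).
Multiples of 400: 2.
Leap years = 156 − 7 + 2 = 151.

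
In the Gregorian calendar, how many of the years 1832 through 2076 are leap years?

61

Multiples of 4 in [1832,2076]: 62.
Of those, multiples of 100: 2 (not leap unless ÷400).
Multiples of 400: 1.
Leap years = 62 − 2 + 1 = 61.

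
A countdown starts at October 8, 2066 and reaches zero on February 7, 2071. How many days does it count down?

1583

Oct 8, 2066 → Oct 8, 2067: 365 days.
Oct 8, 2067 → Oct 8, 2068: 366 days (Feb 29, 2068 is in that span).
Oct 8, 2068 → Oct 8, 2069: 365 days.
Oct 8, 2069 → Oct 8, 2070: 365 days.
Oct 8, 2070 → Nov 8, 2070: 31 days (October has 31).
Nov 8, 2070 → Dec 8, 2070: 30 days (November has 30).
Dec 8, 2070 → Jan 8, 2071: 31 days (December has 31).
Jan 8, 2071 → Feb 7, 2071: 30 days.
Total: 1583 days.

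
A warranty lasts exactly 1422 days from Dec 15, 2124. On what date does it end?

November 6, 2128

+365 (one year) → Dec 15, 2125 (1057 left).
+365 (one year) → Dec 15, 2126 (692 left).
+365 (one year) → Dec 15, 2127 (327 left).
Dec has 31 days: +17 → Jan 1, 2128 (310 left).
Jan has 31 days: +31 → Feb 1, 2128 (279 left).
Feb has 29 days: +29 → Mar 1, 2128 (250 left).
Mar has 31 days: +31 → Apr 1, 2128 (219 left).
Apr has 30 days: +30 → May 1, 2128 (189 left).
May has 31 days: +31 → Jun 1, 2128 (158 left).
Jun has 30 days: +30 → Jul 1, 2128 (128 left).
Jul has 31 days: +31 → Aug 1, 2128 (97 left).
Aug has 31 days: +31 → Sep 1, 2128 (66 left).
Sep has 30 days: +30 → Oct 1, 2128 (36 left).
Oct has 31 days: +31 → Nov 1, 2128 (5 left).
+5 → Nov 6, 2128.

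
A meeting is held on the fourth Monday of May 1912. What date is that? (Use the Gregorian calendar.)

May 1, 1912 is a Wednesday.
The first Monday is therefore May 6 (5 days later).
The fourth Monday is 6 + 3×7 = May 27.

May 27, 1912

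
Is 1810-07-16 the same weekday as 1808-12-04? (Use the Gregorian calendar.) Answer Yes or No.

From Dec 4, 1808 to Jul 16, 1810 is 589 days.
589 mod 7 = 1, so they are different weekdays.
(Dec 4, 1808 is a Sunday; Jul 16, 1810 is a Monday.)

No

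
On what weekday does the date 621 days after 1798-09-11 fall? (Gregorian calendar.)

Sunday

First find the weekday of Sep 11, 1798. Doomsday rule: the anchor day for the 1700s is Sunday. For year 98: 98÷12 = 8 r 2, and 2÷4 = 0, so 8+2+0 = 10.
Sunday + 10 ≡ Wednesday — that's 1798's doomsday.
In September the doomsday date is Sep 5.
Sep 11 is 6 days after Sep 5; 6 mod 7 = 6, so Wednesday + 6 = Tuesday.
621 mod 7 = 5, so 621 days after a Tuesday is Tuesday + 5 = Sunday.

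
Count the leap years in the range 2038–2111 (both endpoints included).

Multiples of 4 in [2038,2111]: 18.
Of those, multiples of 100: 1 (not leap unless ÷400).
Multiples of 400: 0.
Leap years = 18 − 1 + 0 = 17.

17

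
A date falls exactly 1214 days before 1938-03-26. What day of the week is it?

Wednesday

Mar 26, 1938 is a Saturday.
1214 mod 7 = 3, so 1214 days before a Saturday is Saturday − 3 = Wednesday.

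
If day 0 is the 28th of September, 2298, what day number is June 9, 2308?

3541

Sep 28, 2298 → Sep 28, 2299: 365 days.
Sep 28, 2299 → Sep 28, 2300: 365 days.
Sep 28, 2300 → Sep 28, 2301: 365 days.
Sep 28, 2301 → Sep 28, 2302: 365 days.
Sep 28, 2302 → Sep 28, 2303: 365 days.
Sep 28, 2303 → Sep 28, 2304: 366 days (Feb 29, 2304 is in that span).
Sep 28, 2304 → Sep 28, 2305: 365 days.
Sep 28, 2305 → Sep 28, 2306: 365 days.
Sep 28, 2306 → Sep 28, 2307: 365 days.
Sep 28, 2307 → Oct 28, 2307: 30 days (September has 30).
Oct 28, 2307 → Nov 28, 2307: 31 days (October has 31).
Nov 28, 2307 → Dec 28, 2307: 30 days (November has 30).
Dec 28, 2307 → Jan 28, 2308: 31 days (December has 31).
Jan 28, 2308 → Feb 28, 2308: 31 days (January has 31).
Feb 28, 2308 → Mar 28, 2308: 29 days (February has 29).
Mar 28, 2308 → Apr 28, 2308: 31 days (March has 31).
Apr 28, 2308 → May 28, 2308: 30 days (April has 30).
May 28, 2308 → Jun 9, 2308: 12 days.
Total: 3541 days.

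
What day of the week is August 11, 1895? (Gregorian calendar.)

Doomsday rule: the anchor day for the 1800s is Friday. For year 95: 95÷12 = 7 r 11, and 11÷4 = 2, so 7+11+2 = 20.
Friday + 20 ≡ Thursday — that's 1895's doomsday.
In August the doomsday date is Aug 8.
Aug 11 is 3 days after Aug 8; 3 mod 7 = 3, so Thursday + 3 = Sunday.

Sunday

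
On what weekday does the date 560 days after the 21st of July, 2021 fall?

Wednesday

First find the weekday of Jul 21, 2021. Doomsday rule: the anchor day for the 2000s is Tuesday. For year 21: 21÷12 = 1 r 9, and 9÷4 = 2, so 1+9+2 = 12.
Tuesday + 12 ≡ Sunday — that's 2021's doomsday.
In July the doomsday date is Jul 11.
Jul 21 is 10 days after Jul 11; 10 mod 7 = 3, so Sunday + 3 = Wednesday.
560 mod 7 = 0, so 560 days after a Wednesday is Wednesday + 0 = Wednesday.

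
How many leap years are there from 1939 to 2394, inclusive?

Multiples of 4 in [1939,2394]: 114.
Of those, multiples of 100: 4 (not leap unless ÷400).
Multiples of 400: 1.
Leap years = 114 − 4 + 1 = 111.

111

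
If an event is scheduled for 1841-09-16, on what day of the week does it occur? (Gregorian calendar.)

Doomsday rule: the anchor day for the 1800s is Friday. For year 41: 41÷12 = 3 r 5, and 5÷4 = 1, so 3+5+1 = 9.
Friday + 9 ≡ Sunday — that's 1841's doomsday.
In September the doomsday date is Sep 5.
Sep 16 is 11 days after Sep 5; 11 mod 7 = 4, so Sunday + 4 = Thursday.

Thursday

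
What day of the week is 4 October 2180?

Wednesday

January 1, 2180 is a Saturday.
Jan 1, 2180 → Feb 1, 2180: 31 days (January has 31).
Feb 1, 2180 → Mar 1, 2180: 29 days (February has 29).
Mar 1, 2180 → Apr 1, 2180: 31 days (March has 31).
Apr 1, 2180 → May 1, 2180: 30 days (April has 30).
May 1, 2180 → Jun 1, 2180: 31 days (May has 31).
Jun 1, 2180 → Jul 1, 2180: 30 days (June has 30).
Jul 1, 2180 → Aug 1, 2180: 31 days (July has 31).
Aug 1, 2180 → Sep 1, 2180: 31 days (August has 31).
Sep 1, 2180 → Oct 1, 2180: 30 days (September has 30).
Oct 1, 2180 → Oct 4, 2180: 3 days.
Total: 277 days.
277 mod 7 = 4, so Saturday + 4 = Wednesday.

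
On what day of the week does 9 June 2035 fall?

Doomsday rule: the anchor day for the 2000s is Tuesday. For year 35: 35÷12 = 2 r 11, and 11÷4 = 2, so 2+11+2 = 15.
Tuesday + 15 ≡ Wednesday — that's 2035's doomsday.
In June the doomsday date is Jun 6.
Jun 9 is 3 days after Jun 6; 3 mod 7 = 3, so Wednesday + 3 = Saturday.

Saturday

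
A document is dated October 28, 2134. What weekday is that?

Thursday

Doomsday rule: the anchor day for the 2100s is Sunday. For year 34: 34÷12 = 2 r 10, and 10÷4 = 2, so 2+10+2 = 14.
Sunday + 14 ≡ Sunday — that's 2134's doomsday.
In October the doomsday date is Oct 10.
Oct 28 is 18 days after Oct 10; 18 mod 7 = 4, so Sunday + 4 = Thursday.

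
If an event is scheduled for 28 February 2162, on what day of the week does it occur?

Sunday

Doomsday rule: the anchor day for the 2100s is Sunday. For year 62: 62÷12 = 5 r 2, and 2÷4 = 0, so 5+2+0 = 7.
Sunday + 7 ≡ Sunday — that's 2162's doomsday.
In February the doomsday date is Feb 28 (2162 is not a leap year).
Feb 28 is the doomsday itself: Sunday.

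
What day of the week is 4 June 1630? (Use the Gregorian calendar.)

Tuesday

Doomsday rule: the anchor day for the 1600s is Tuesday. For year 30: 30÷12 = 2 r 6, and 6÷4 = 1, so 2+6+1 = 9.
Tuesday + 9 ≡ Thursday — that's 1630's doomsday.
In June the doomsday date is Jun 6.
Jun 4 is 2 days before Jun 6; 2 mod 7 = 2, so Thursday − 2 = Tuesday.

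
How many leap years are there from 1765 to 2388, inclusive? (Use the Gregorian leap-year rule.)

151

Multiples of 4 in [1765,2388]: 156.
Of those, multiples of 100: 6 (not leap unless ÷400).
Multiples of 400: 1.
Leap years = 156 − 6 + 1 = 151.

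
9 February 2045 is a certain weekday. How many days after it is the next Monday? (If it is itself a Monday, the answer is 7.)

Feb 9, 2045 is a Thursday.
From Thursday to the next Monday is 4 days.

4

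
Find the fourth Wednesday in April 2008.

April 1, 2008 is a Tuesday.
The first Wednesday is therefore April 2 (1 days later).
The fourth Wednesday is 2 + 3×7 = April 23.

April 23, 2008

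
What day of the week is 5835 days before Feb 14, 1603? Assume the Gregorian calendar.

Monday

First find the weekday of Feb 14, 1603. Doomsday rule: the anchor day for the 1600s is Tuesday. For year 03: 3÷12 = 0 r 3, and 3÷4 = 0, so 0+3+0 = 3.
Tuesday + 3 ≡ Friday — that's 1603's doomsday.
In February the doomsday date is Feb 28 (1603 is not a leap year).
Feb 14 is 14 days before Feb 28; 14 mod 7 = 0, so Friday − 0 = Friday.
5835 mod 7 = 4, so 5835 days before a Friday is Friday − 4 = Monday.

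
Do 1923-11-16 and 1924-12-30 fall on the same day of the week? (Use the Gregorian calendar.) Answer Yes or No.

No

From Nov 16, 1923 to Dec 30, 1924 is 410 days.
410 mod 7 = 4, so they are different weekdays.
(Nov 16, 1923 is a Friday; Dec 30, 1924 is a Tuesday.)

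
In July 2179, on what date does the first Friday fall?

July 2, 2179

July 1, 2179 is a Thursday.
The first Friday is therefore July 2 (1 days later).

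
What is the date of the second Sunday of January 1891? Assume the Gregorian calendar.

January 1, 1891 is a Thursday.
The first Sunday is therefore January 4 (3 days later).
The second Sunday is 4 + 1×7 = January 11.

January 11, 1891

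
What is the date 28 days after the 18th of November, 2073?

December 16, 2073

Nov has 30 days: +13 → Dec 1, 2073 (15 left).
+15 → Dec 16, 2073.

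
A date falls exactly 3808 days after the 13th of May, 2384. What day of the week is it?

Sunday

May 13, 2384 is a Sunday.
3808 mod 7 = 0, so 3808 days after a Sunday is Sunday + 0 = Sunday.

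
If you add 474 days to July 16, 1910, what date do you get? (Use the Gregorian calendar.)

November 2, 1911

+365 (one year) → Jul 16, 1911 (109 left).
Jul has 31 days: +16 → Aug 1, 1911 (93 left).
Aug has 31 days: +31 → Sep 1, 1911 (62 left).
Sep has 30 days: +30 → Oct 1, 1911 (32 left).
Oct has 31 days: +31 → Nov 1, 1911 (1 left).
+1 → Nov 2, 1911.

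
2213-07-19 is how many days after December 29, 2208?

Dec 29, 2208 → Dec 29, 2209: 365 days.
Dec 29, 2209 → Dec 29, 2210: 365 days.
Dec 29, 2210 → Dec 29, 2211: 365 days.
Dec 29, 2211 → Dec 29, 2212: 366 days (Feb 29, 2212 is in that span).
Dec 29, 2212 → Jan 29, 2213: 31 days (December has 31).
Jan 29, 2213 → Feb 28, 2213: 30 days (January has 31).
Feb 28, 2213 → Mar 28, 2213: 28 days (February has 28).
Mar 28, 2213 → Apr 28, 2213: 31 days (March has 31).
Apr 28, 2213 → May 28, 2213: 30 days (April has 30).
May 28, 2213 → Jun 28, 2213: 31 days (May has 31).
Jun 28, 2213 → Jul 19, 2213: 21 days.
Total: 1663 days.

1663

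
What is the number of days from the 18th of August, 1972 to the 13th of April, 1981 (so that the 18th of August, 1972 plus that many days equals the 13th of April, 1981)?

Aug 18, 1972 → Aug 18, 1973: 365 days.
Aug 18, 1973 → Aug 18, 1974: 365 days.
Aug 18, 1974 → Aug 18, 1975: 365 days.
Aug 18, 1975 → Aug 18, 1976: 366 days (Feb 29, 1976 is in that span).
Aug 18, 1976 → Aug 18, 1977: 365 days.
Aug 18, 1977 → Aug 18, 1978: 365 days.
Aug 18, 1978 → Aug 18, 1979: 365 days.
Aug 18, 1979 → Aug 18, 1980: 366 days (Feb 29, 1980 is in that span).
Aug 18, 1980 → Sep 18, 1980: 31 days (August has 31).
Sep 18, 1980 → Oct 18, 1980: 30 days (September has 30).
Oct 18, 1980 → Nov 18, 1980: 31 days (October has 31).
Nov 18, 1980 → Dec 18, 1980: 30 days (November has 30).
Dec 18, 1980 → Jan 18, 1981: 31 days (December has 31).
Jan 18, 1981 → Feb 18, 1981: 31 days (January has 31).
Feb 18, 1981 → Mar 18, 1981: 28 days (February has 28).
Mar 18, 1981 → Apr 13, 1981: 26 days.
Total: 3160 days.

3160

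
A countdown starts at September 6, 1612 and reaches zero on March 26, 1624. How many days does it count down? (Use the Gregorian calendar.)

4219

Sep 6, 1612 → Sep 6, 1613: 365 days.
Sep 6, 1613 → Sep 6, 1614: 365 days.
Sep 6, 1614 → Sep 6, 1615: 365 days.
Sep 6, 1615 → Sep 6, 1616: 366 days (Feb 29, 1616 is in that span).
Sep 6, 1616 → Sep 6, 1617: 365 days.
Sep 6, 1617 → Sep 6, 1618: 365 days.
Sep 6, 1618 → Sep 6, 1619: 365 days.
Sep 6, 1619 → Sep 6, 1620: 366 days (Feb 29, 1620 is in that span).
Sep 6, 1620 → Sep 6, 1621: 365 days.
Sep 6, 1621 → Sep 6, 1622: 365 days.
Sep 6, 1622 → Sep 6, 1623: 365 days.
Sep 6, 1623 → Oct 6, 1623: 30 days (September has 30).
Oct 6, 1623 → Nov 6, 1623: 31 days (October has 31).
Nov 6, 1623 → Dec 6, 1623: 30 days (November has 30).
Dec 6, 1623 → Jan 6, 1624: 31 days (December has 31).
Jan 6, 1624 → Feb 6, 1624: 31 days (January has 31).
Feb 6, 1624 → Mar 6, 1624: 29 days (February has 29).
Mar 6, 1624 → Mar 26, 1624: 20 days.
Total: 4219 days.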